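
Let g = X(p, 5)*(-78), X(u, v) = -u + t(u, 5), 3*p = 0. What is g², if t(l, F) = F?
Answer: 152100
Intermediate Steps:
p = 0 (p = (⅓)*0 = 0)
X(u, v) = 5 - u (X(u, v) = -u + 5 = 5 - u)
g = -390 (g = (5 - 1*0)*(-78) = (5 + 0)*(-78) = 5*(-78) = -390)
g² = (-390)² = 152100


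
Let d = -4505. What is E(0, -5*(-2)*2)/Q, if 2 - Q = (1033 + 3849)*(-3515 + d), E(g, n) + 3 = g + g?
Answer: -1/13051214 ≈ -7.6621e-8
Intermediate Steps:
E(g, n) = -3 + 2*g (E(g, n) = -3 + (g + g) = -3 + 2*g)
Q = 39153642 (Q = 2 - (1033 + 3849)*(-3515 - 4505) = 2 - 4882*(-8020) = 2 - 1*(-39153640) = 2 + 39153640 = 39153642)
E(0, -5*(-2)*2)/Q = (-3 + 2*0)/39153642 = (-3 + 0)*(1/39153642) = -3*1/39153642 = -1/13051214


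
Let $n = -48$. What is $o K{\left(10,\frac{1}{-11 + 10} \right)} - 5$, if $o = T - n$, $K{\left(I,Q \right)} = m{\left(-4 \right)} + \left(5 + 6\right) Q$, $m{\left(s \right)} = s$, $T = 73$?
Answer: $-1820$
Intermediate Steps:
$K{\left(I,Q \right)} = -4 + 11 Q$ ($K{\left(I,Q \right)} = -4 + \left(5 + 6\right) Q = -4 + 11 Q$)
$o = 121$ ($o = 73 - -48 = 73 + 48 = 121$)
$o K{\left(10,\frac{1}{-11 + 10} \right)} - 5 = 121 \left(-4 + \frac{11}{-11 + 10}\right) - 5 = 121 \left(-4 + \frac{11}{-1}\right) - 5 = 121 \left(-4 + 11 \left(-1\right)\right) - 5 = 121 \left(-4 - 11\right) - 5 = 121 \left(-15\right) - 5 = -1815 - 5 = -1820$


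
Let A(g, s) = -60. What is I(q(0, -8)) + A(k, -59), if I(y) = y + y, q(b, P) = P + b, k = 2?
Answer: -76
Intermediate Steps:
I(y) = 2*y
I(q(0, -8)) + A(k, -59) = 2*(-8 + 0) - 60 = 2*(-8) - 60 = -16 - 60 = -76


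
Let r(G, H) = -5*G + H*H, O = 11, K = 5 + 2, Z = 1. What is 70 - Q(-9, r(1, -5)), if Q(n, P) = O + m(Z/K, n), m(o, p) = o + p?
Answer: 475/7 ≈ 67.857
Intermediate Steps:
K = 7
r(G, H) = H² - 5*G (r(G, H) = -5*G + H² = H² - 5*G)
Q(n, P) = 78/7 + n (Q(n, P) = 11 + (1/7 + n) = 11 + (1*(⅐) + n) = 11 + (⅐ + n) = 78/7 + n)
70 - Q(-9, r(1, -5)) = 70 - (78/7 - 9) = 70 - 1*15/7 = 70 - 15/7 = 475/7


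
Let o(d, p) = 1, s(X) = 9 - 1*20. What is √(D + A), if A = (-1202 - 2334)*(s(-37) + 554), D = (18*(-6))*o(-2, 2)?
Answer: 2*I*√480039 ≈ 1385.7*I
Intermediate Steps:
s(X) = -11 (s(X) = 9 - 20 = -11)
D = -108 (D = (18*(-6))*1 = -108*1 = -108)
A = -1920048 (A = (-1202 - 2334)*(-11 + 554) = -3536*543 = -1920048)
√(D + A) = √(-108 - 1920048) = √(-1920156) = 2*I*√480039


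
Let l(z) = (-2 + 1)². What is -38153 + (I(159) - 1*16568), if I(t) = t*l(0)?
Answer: -54562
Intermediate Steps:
l(z) = 1 (l(z) = (-1)² = 1)
I(t) = t (I(t) = t*1 = t)
-38153 + (I(159) - 1*16568) = -38153 + (159 - 1*16568) = -38153 + (159 - 16568) = -38153 - 16409 = -54562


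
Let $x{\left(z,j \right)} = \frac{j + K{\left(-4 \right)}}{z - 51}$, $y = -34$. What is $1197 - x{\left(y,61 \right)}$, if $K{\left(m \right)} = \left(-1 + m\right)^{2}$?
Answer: $\frac{101831}{85} \approx 1198.0$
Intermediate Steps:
$x{\left(z,j \right)} = \frac{25 + j}{-51 + z}$ ($x{\left(z,j \right)} = \frac{j + \left(-1 - 4\right)^{2}}{z - 51} = \frac{j + \left(-5\right)^{2}}{-51 + z} = \frac{j + 25}{-51 + z} = \frac{25 + j}{-51 + z}$)
$1197 - x{\left(y,61 \right)} = 1197 - \frac{25 + 61}{-51 - 34} = 1197 - \frac{1}{-85} \cdot 86 = 1197 - \left(- \frac{1}{85}\right) 86 = 1197 - - \frac{86}{85} = 1197 + \frac{86}{85} = \frac{101831}{85}$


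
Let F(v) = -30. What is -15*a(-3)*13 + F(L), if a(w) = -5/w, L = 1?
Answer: -355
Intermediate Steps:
-15*a(-3)*13 + F(L) = -(-75)/(-3)*13 - 30 = -(-75)*(-1)/3*13 - 30 = -15*5/3*13 - 30 = -25*13 - 30 = -325 - 30 = -355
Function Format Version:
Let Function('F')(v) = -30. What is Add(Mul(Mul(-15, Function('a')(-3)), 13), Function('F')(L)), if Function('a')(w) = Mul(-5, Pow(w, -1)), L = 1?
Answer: -355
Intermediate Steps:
Add(Mul(Mul(-15, Function('a')(-3)), 13), Function('F')(L)) = Add(Mul(Mul(-15, Mul(-5, Pow(-3, -1))), 13), -30) = Add(Mul(Mul(-15, Mul(-5, Rational(-1, 3))), 13), -30) = Add(Mul(Mul(-15, Rational(5, 3)), 13), -30) = Add(Mul(-25, 13), -30) = Add(-325, -30) = -355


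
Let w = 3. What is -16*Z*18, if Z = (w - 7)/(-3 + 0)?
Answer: -384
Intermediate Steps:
Z = 4/3 (Z = (3 - 7)/(-3 + 0) = -4/(-3) = -4*(-1/3) = 4/3 ≈ 1.3333)
-16*Z*18 = -16*4/3*18 = -64/3*18 = -384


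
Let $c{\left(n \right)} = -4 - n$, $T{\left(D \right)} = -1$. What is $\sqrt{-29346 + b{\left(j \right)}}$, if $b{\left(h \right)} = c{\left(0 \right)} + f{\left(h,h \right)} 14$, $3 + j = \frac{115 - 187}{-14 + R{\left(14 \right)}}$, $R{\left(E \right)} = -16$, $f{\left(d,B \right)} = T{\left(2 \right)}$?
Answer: $2 i \sqrt{7341} \approx 171.36 i$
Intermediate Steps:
$f{\left(d,B \right)} = -1$
$j = - \frac{3}{5}$ ($j = -3 + \frac{115 - 187}{-14 - 16} = -3 - \frac{72}{-30} = -3 - - \frac{12}{5} = -3 + \frac{12}{5} = - \frac{3}{5} \approx -0.6$)
$b{\left(h \right)} = -18$ ($b{\left(h \right)} = \left(-4 - 0\right) - 14 = \left(-4 + 0\right) - 14 = -4 - 14 = -18$)
$\sqrt{-29346 + b{\left(j \right)}} = \sqrt{-29346 - 18} = \sqrt{-29364} = 2 i \sqrt{7341}$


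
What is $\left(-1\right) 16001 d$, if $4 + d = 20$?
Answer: $-256016$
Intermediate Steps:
$d = 16$ ($d = -4 + 20 = 16$)
$\left(-1\right) 16001 d = \left(-1\right) 16001 \cdot 16 = \left(-16001\right) 16 = -256016$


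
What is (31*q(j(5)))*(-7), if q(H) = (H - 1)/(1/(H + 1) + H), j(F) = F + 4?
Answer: -2480/13 ≈ -190.77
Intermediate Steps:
j(F) = 4 + F
q(H) = (-1 + H)/(H + 1/(1 + H)) (q(H) = (-1 + H)/(1/(1 + H) + H) = (-1 + H)/(H + 1/(1 + H)))
(31*q(j(5)))*(-7) = (31*((-1 + (4 + 5)²)/(1 + (4 + 5) + (4 + 5)²)))*(-7) = (31*((-1 + 9²)/(1 + 9 + 9²)))*(-7) = (31*((-1 + 81)/(1 + 9 + 81)))*(-7) = (31*(80/91))*(-7) = (2480/91)*(-7) = -2480/13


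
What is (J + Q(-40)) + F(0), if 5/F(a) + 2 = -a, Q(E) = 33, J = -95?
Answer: -129/2 ≈ -64.500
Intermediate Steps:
F(a) = 5/(-2 - a)
(J + Q(-40)) + F(0) = (-95 + 33) - 5/(2 + 0) = -62 - 5/2 = -129/2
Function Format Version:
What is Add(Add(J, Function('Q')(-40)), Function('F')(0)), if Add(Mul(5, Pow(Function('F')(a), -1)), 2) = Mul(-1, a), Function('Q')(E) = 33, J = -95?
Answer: Rational(-129, 2) ≈ -64.500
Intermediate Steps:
Function('F')(a) = Mul(5, Pow(Add(-2, Mul(-1, a)), -1))
Add(Add(J, Function('Q')(-40)), Function('F')(0)) = Add(Add(-95, 33), Mul(-5, Pow(Add(2, 0), -1))) = Add(-62, Mul(-5, Pow(2, -1))) = Add(-62, Mul(-5, Rational(1, 2))) = Add(-62, Rational(-5, 2)) = Rational(-129, 2)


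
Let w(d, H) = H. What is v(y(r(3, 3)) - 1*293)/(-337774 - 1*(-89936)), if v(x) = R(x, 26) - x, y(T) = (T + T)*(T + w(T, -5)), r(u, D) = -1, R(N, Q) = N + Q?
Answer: -13/123919 ≈ -0.00010491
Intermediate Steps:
y(T) = 2*T*(-5 + T) (y(T) = (T + T)*(T - 5) = (2*T)*(-5 + T) = 2*T*(-5 + T))
v(x) = 26 (v(x) = (x + 26) - x = (26 + x) - x = 26)
v(y(r(3, 3)) - 1*293)/(-337774 - 1*(-89936)) = 26/(-337774 - 1*(-89936)) = 26/(-337774 + 89936) = 26/(-247838) = 26*(-1/247838) = -13/123919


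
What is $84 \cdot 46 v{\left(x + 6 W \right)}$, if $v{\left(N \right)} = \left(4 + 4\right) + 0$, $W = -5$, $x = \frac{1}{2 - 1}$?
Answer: $30912$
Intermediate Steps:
$x = 1$ ($x = 1^{-1} = 1$)
$v{\left(N \right)} = 8$ ($v{\left(N \right)} = 8 + 0 = 8$)
$84 \cdot 46 v{\left(x + 6 W \right)} = 84 \cdot 46 \cdot 8 = 3864 \cdot 8 = 30912$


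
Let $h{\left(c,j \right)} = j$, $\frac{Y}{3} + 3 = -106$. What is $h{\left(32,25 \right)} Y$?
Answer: $-8175$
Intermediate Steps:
$Y = -327$ ($Y = -9 + 3 \left(-106\right) = -9 - 318 = -327$)
$h{\left(32,25 \right)} Y = 25 \left(-327\right) = -8175$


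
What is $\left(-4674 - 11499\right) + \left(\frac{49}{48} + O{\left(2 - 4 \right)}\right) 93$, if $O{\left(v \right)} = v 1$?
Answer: $- \frac{260225}{16} \approx -16264.0$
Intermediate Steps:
$O{\left(v \right)} = v$
$\left(-4674 - 11499\right) + \left(\frac{49}{48} + O{\left(2 - 4 \right)}\right) 93 = \left(-4674 - 11499\right) + \left(\frac{49}{48} + \left(2 - 4\right)\right) 93 = -16173 + \left(49 \cdot \frac{1}{48} + \left(2 - 4\right)\right) 93 = -16173 + \left(\frac{49}{48} - 2\right) 93 = -16173 - \frac{1457}{16} = - \frac{260225}{16}$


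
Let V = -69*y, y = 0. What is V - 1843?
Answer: -1843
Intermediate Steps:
V = 0 (V = -69*0 = 0)
V - 1843 = 0 - 1843 = -1843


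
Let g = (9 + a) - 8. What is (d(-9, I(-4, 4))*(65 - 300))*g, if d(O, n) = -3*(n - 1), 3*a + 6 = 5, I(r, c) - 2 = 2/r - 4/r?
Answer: 705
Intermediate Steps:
I(r, c) = 2 - 2/r (I(r, c) = 2 + (2/r - 4/r) = 2 - 2/r)
a = -⅓ (a = -2 + (⅓)*5 = -2 + 5/3 = -⅓ ≈ -0.33333)
d(O, n) = 3 - 3*n (d(O, n) = -3*(-1 + n) = 3 - 3*n)
g = ⅔ (g = (9 - ⅓) - 8 = 26/3 - 8 = ⅔ ≈ 0.66667)
(d(-9, I(-4, 4))*(65 - 300))*g = ((3 - 3*(2 - 2/(-4)))*(65 - 300))*(⅔) = ((3 - 3*(2 - 2*(-¼)))*(-235))*(⅔) = ((3 - 3*(2 + ½))*(-235))*(⅔) = ((3 - 3*5/2)*(-235))*(⅔) = ((3 - 15/2)*(-235))*(⅔) = -9/2*(-235)*(⅔) = (2115/2)*(⅔) = 705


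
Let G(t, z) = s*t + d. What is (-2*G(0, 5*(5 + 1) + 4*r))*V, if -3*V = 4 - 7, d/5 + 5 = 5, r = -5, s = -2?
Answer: 0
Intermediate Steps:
d = 0 (d = -25 + 5*5 = -25 + 25 = 0)
G(t, z) = -2*t (G(t, z) = -2*t + 0 = -2*t)
V = 1 (V = -(4 - 7)/3 = -⅓*(-3) = 1)
(-2*G(0, 5*(5 + 1) + 4*r))*V = -(-4)*0*1 = -2*0*1 = 0*1 = 0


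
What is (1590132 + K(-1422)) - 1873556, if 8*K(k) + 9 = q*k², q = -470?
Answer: -952646881/8 ≈ -1.1908e+8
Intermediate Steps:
K(k) = -9/8 - 235*k²/4 (K(k) = -9/8 + (-470*k²)/8 = -9/8 - 235*k²/4)
(1590132 + K(-1422)) - 1873556 = (1590132 + (-9/8 - 235/4*(-1422)²)) - 1873556 = (1590132 + (-9/8 - 235/4*2022084)) - 1873556 = (1590132 + (-9/8 - 118797435)) - 1873556 = (1590132 - 950379489/8) - 1873556 = -937658433/8 - 1873556 = -952646881/8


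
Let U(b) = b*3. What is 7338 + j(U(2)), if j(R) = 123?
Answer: 7461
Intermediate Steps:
U(b) = 3*b
7338 + j(U(2)) = 7338 + 123 = 7461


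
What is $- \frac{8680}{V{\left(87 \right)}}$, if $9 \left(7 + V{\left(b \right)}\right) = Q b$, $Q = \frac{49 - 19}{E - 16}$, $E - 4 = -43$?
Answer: $\frac{19096}{27} \approx 707.26$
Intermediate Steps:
$E = -39$ ($E = 4 - 43 = -39$)
$Q = - \frac{6}{11}$ ($Q = \frac{49 - 19}{-39 - 16} = \frac{30}{-55} = 30 \left(- \frac{1}{55}\right) = - \frac{6}{11} \approx -0.54545$)
$V{\left(b \right)} = -7 - \frac{2 b}{33}$ ($V{\left(b \right)} = -7 + \frac{\left(- \frac{6}{11}\right) b}{9} = -7 - \frac{2 b}{33}$)
$- \frac{8680}{V{\left(87 \right)}} = - \frac{8680}{-7 - \frac{58}{11}} = - \frac{8680}{- \frac{135}{11}} = \left(-8680\right) \left(- \frac{11}{135}\right) = \frac{19096}{27}$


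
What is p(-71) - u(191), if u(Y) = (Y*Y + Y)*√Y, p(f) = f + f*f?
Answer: 4970 - 36672*√191 ≈ -5.0185e+5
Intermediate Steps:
p(f) = f + f²
u(Y) = √Y*(Y + Y²) (u(Y) = (Y² + Y)*√Y = (Y + Y²)*√Y = √Y*(Y + Y²))
p(-71) - u(191) = -71*(1 - 71) - 191^(3/2)*(1 + 191) = -71*(-70) - 191*√191*192 = 4970 - 36672*√191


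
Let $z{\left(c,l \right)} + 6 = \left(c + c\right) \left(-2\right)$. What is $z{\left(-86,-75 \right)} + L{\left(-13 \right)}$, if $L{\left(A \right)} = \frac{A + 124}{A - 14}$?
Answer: $\frac{3005}{9} \approx 333.89$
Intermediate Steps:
$z{\left(c,l \right)} = -6 - 4 c$ ($z{\left(c,l \right)} = -6 + \left(c + c\right) \left(-2\right) = -6 + 2 c \left(-2\right) = -6 - 4 c$)
$L{\left(A \right)} = \frac{124 + A}{-14 + A}$
$z{\left(-86,-75 \right)} + L{\left(-13 \right)} = \left(-6 - -344\right) + \frac{124 - 13}{-14 - 13} = \left(-6 + 344\right) + \frac{1}{-27} \cdot 111 = 338 - \frac{37}{9} = \frac{3005}{9}$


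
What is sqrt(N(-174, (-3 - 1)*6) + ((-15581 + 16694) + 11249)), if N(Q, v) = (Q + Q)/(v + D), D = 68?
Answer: sqrt(1494845)/11 ≈ 111.15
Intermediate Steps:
N(Q, v) = 2*Q/(68 + v) (N(Q, v) = (Q + Q)/(v + 68) = (2*Q)/(68 + v) = 2*Q/(68 + v))
sqrt(N(-174, (-3 - 1)*6) + ((-15581 + 16694) + 11249)) = sqrt(2*(-174)/(68 + (-3 - 1)*6) + ((-15581 + 16694) + 11249)) = sqrt(2*(-174)/(68 - 4*6) + (1113 + 11249)) = sqrt(2*(-174)/(68 - 24) + 12362) = sqrt(2*(-174)/44 + 12362) = sqrt(2*(-174)*(1/44) + 12362) = sqrt(-87/11 + 12362) = sqrt(135895/11) = sqrt(1494845)/11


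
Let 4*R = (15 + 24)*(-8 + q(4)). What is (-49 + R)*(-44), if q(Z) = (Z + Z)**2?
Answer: -21868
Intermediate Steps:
q(Z) = 4*Z**2 (q(Z) = (2*Z)**2 = 4*Z**2)
R = 546 (R = ((15 + 24)*(-8 + 4*4**2))/4 = (39*(-8 + 4*16))/4 = (39*(-8 + 64))/4 = (39*56)/4 = (1/4)*2184 = 546)
(-49 + R)*(-44) = (-49 + 546)*(-44) = 497*(-44) = -21868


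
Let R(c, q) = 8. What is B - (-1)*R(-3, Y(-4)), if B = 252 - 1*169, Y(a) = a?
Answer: 91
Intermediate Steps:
B = 83 (B = 252 - 169 = 83)
B - (-1)*R(-3, Y(-4)) = 83 - (-1)*8 = 83 - 1*(-8) = 83 + 8 = 91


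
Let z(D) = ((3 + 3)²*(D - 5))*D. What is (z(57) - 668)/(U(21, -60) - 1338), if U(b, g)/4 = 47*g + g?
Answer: -53018/6429 ≈ -8.2467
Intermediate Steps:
U(b, g) = 192*g (U(b, g) = 4*(47*g + g) = 4*(48*g) = 192*g)
z(D) = D*(-180 + 36*D) (z(D) = (6²*(-5 + D))*D = (36*(-5 + D))*D = (-180 + 36*D)*D = D*(-180 + 36*D))
(z(57) - 668)/(U(21, -60) - 1338) = (36*57*(-5 + 57) - 668)/(192*(-60) - 1338) = (36*57*52 - 668)/(-11520 - 1338) = (106704 - 668)/(-12858) = 106036*(-1/12858) = -53018/6429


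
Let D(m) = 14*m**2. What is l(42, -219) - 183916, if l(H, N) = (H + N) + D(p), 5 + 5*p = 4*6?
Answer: -4597271/25 ≈ -1.8389e+5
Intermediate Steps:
p = 19/5 (p = -1 + (4*6)/5 = -1 + (1/5)*24 = -1 + 24/5 = 19/5 ≈ 3.8000)
l(H, N) = 5054/25 + H + N (l(H, N) = (H + N) + 14*(19/5)**2 = (H + N) + 14*(361/25) = (H + N) + 5054/25 = 5054/25 + H + N)
l(42, -219) - 183916 = (5054/25 + 42 - 219) - 183916 = 629/25 - 183916 = -4597271/25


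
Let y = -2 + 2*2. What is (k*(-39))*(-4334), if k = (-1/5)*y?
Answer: -338052/5 ≈ -67610.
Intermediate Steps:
y = 2 (y = -2 + 4 = 2)
k = -2/5 (k = -1/5*2 = -2/5 ≈ -0.40000)
(k*(-39))*(-4334) = -2/5*(-39)*(-4334) = (78/5)*(-4334) = -338052/5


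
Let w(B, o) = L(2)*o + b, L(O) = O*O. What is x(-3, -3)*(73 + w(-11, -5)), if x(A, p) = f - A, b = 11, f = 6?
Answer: 576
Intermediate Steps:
L(O) = O²
w(B, o) = 11 + 4*o (w(B, o) = 2²*o + 11 = 4*o + 11 = 11 + 4*o)
x(A, p) = 6 - A
x(-3, -3)*(73 + w(-11, -5)) = (6 - 1*(-3))*(73 + (11 + 4*(-5))) = (6 + 3)*(73 + (11 - 20)) = 9*(73 - 9) = 9*64 = 576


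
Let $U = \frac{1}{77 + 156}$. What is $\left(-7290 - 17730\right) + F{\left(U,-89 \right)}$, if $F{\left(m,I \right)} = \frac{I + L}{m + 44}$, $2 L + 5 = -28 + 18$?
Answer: $- \frac{513105089}{20506} \approx -25022.0$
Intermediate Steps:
$U = \frac{1}{233} \approx 0.0042918$
$L = - \frac{15}{2}$ ($L = - \frac{5}{2} + \frac{-28 + 18}{2} = - \frac{5}{2} + \frac{1}{2} \left(-10\right) = - \frac{5}{2} - 5 = - \frac{15}{2} \approx -7.5$)
$F{\left(m,I \right)} = \frac{- \frac{15}{2} + I}{44 + m}$ ($F{\left(m,I \right)} = \frac{I - \frac{15}{2}}{m + 44} = \frac{- \frac{15}{2} + I}{44 + m}$)
$\left(-7290 - 17730\right) + F{\left(U,-89 \right)} = \left(-7290 - 17730\right) + \frac{- \frac{15}{2} - 89}{44 + \frac{1}{233}} = -25020 + \frac{1}{\frac{10253}{233}} \left(- \frac{193}{2}\right) = -25020 + \frac{233}{10253} \left(- \frac{193}{2}\right) = -25020 - \frac{44969}{20506} = - \frac{513105089}{20506}$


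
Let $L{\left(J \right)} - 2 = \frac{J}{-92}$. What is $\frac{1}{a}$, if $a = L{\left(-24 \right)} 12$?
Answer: $\frac{23}{624} \approx 0.036859$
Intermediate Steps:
$L{\left(J \right)} = 2 - \frac{J}{92}$ ($L{\left(J \right)} = 2 + \frac{J}{-92} = 2 + J \left(- \frac{1}{92}\right) = 2 - \frac{J}{92}$)
$a = \frac{624}{23}$ ($a = \left(2 - - \frac{6}{23}\right) 12 = \left(2 + \frac{6}{23}\right) 12 = \frac{52}{23} \cdot 12 = \frac{624}{23} \approx 27.13$)
$\frac{1}{a} = \frac{1}{\frac{624}{23}} = \frac{23}{624}$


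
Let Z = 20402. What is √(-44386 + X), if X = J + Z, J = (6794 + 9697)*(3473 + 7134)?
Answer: √174896053 ≈ 13225.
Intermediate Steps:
J = 174920037 (J = 16491*10607 = 174920037)
X = 174940439 (X = 174920037 + 20402 = 174940439)
√(-44386 + X) = √(-44386 + 174940439) = √174896053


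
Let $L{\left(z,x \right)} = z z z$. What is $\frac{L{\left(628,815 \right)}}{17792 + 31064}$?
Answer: $\frac{30959144}{6107} \approx 5069.5$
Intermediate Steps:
$L{\left(z,x \right)} = z^{3}$ ($L{\left(z,x \right)} = z z^{2} = z^{3}$)
$\frac{L{\left(628,815 \right)}}{17792 + 31064} = \frac{628^{3}}{17792 + 31064} = \frac{247673152}{48856} = 247673152 \cdot \frac{1}{48856} = \frac{30959144}{6107}$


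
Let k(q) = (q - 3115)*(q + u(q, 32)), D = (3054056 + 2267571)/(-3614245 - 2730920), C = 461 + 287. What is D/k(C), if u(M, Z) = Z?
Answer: 5321627/11714824332900 ≈ 4.5426e-7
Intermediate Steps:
C = 748
D = -5321627/6345165 (D = 5321627/(-6345165) = 5321627*(-1/6345165) = -5321627/6345165 ≈ -0.83869)
k(q) = (-3115 + q)*(32 + q) (k(q) = (q - 3115)*(q + 32) = (-3115 + q)*(32 + q))
D/k(C) = -5321627/(6345165*(-99680 + 748² - 3083*748)) = -5321627/(6345165*(-99680 + 559504 - 2306084)) = -5321627/6345165/(-1846260) = -5321627/6345165*(-1/1846260) = 5321627/11714824332900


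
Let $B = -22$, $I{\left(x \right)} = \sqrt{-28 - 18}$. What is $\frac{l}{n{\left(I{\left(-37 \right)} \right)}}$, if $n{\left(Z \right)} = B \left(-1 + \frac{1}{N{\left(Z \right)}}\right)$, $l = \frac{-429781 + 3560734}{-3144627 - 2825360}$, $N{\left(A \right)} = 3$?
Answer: $- \frac{9392859}{262679428} \approx -0.035758$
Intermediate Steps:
$I{\left(x \right)} = i \sqrt{46}$ ($I{\left(x \right)} = \sqrt{-46} = i \sqrt{46}$)
$l = - \frac{3130953}{5969987}$ ($l = \frac{3130953}{-5969987} = 3130953 \left(- \frac{1}{5969987}\right) = - \frac{3130953}{5969987} \approx -0.52445$)
$n{\left(Z \right)} = \frac{44}{3}$ ($n{\left(Z \right)} = - 22 \left(-1 + \frac{1}{3}\right) = \left(-22\right) \left(- \frac{2}{3}\right) = \frac{44}{3}$)
$\frac{l}{n{\left(I{\left(-37 \right)} \right)}} = - \frac{3130953}{5969987 \cdot \frac{44}{3}} = \left(- \frac{3130953}{5969987}\right) \frac{3}{44} = - \frac{9392859}{262679428}$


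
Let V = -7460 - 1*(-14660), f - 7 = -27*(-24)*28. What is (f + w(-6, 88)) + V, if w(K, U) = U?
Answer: 25439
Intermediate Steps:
f = 18151 (f = 7 - 27*(-24)*28 = 7 + 648*28 = 7 + 18144 = 18151)
V = 7200 (V = -7460 + 14660 = 7200)
(f + w(-6, 88)) + V = (18151 + 88) + 7200 = 18239 + 7200 = 25439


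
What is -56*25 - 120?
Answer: -1520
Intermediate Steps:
-56*25 - 120 = -1400 - 120 = -1520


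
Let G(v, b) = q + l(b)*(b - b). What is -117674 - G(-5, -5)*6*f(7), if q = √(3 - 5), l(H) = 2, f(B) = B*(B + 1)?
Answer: -117674 - 336*I*√2 ≈ -1.1767e+5 - 475.18*I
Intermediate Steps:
f(B) = B*(1 + B)
q = I*√2 (q = √(-2) = I*√2 ≈ 1.4142*I)
G(v, b) = I*√2 (G(v, b) = I*√2 + 2*(b - b) = I*√2 + 2*0 = I*√2 + 0 = I*√2)
-117674 - G(-5, -5)*6*f(7) = -117674 - (I*√2)*6*7*(1 + 7) = -117674 - 6*I*√2*7*8 = -117674 - 6*I*√2*56 = -117674 - 336*I*√2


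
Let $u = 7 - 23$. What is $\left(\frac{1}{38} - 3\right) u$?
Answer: $\frac{904}{19} \approx 47.579$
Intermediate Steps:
$u = -16$
$\left(\frac{1}{38} - 3\right) u = \left(\frac{1}{38} - 3\right) \left(-16\right) = \left(- \frac{113}{38}\right) \left(-16\right) = \frac{904}{19}$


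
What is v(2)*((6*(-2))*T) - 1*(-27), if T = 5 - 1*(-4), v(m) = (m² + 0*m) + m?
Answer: -621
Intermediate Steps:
v(m) = m + m² (v(m) = (m² + 0) + m = m² + m = m + m²)
T = 9 (T = 5 + 4 = 9)
v(2)*((6*(-2))*T) - 1*(-27) = (2*(1 + 2))*((6*(-2))*9) - 1*(-27) = (2*3)*(-12*9) + 27 = 6*(-108) + 27 = -648 + 27 = -621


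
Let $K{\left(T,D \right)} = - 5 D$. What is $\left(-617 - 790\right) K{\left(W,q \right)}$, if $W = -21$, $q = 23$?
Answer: $161805$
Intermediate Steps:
$\left(-617 - 790\right) K{\left(W,q \right)} = \left(-617 - 790\right) \left(\left(-5\right) 23\right) = \left(-1407\right) \left(-115\right) = 161805$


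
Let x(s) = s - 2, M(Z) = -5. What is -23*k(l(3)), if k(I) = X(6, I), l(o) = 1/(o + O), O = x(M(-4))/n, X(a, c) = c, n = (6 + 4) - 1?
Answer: -207/20 ≈ -10.350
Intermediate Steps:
x(s) = -2 + s
n = 9 (n = 10 - 1 = 9)
O = -7/9 (O = (-2 - 5)/9 = -7*⅑ = -7/9 ≈ -0.77778)
l(o) = 1/(-7/9 + o) (l(o) = 1/(o - 7/9) = 1/(-7/9 + o))
k(I) = I
-23*k(l(3)) = -207/(-7 + 9*3) = -207/(-7 + 27) = -207/20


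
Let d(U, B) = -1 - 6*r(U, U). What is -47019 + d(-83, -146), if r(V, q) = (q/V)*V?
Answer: -46522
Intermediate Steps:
r(V, q) = q
d(U, B) = -1 - 6*U
-47019 + d(-83, -146) = -47019 + (-1 - 6*(-83)) = -47019 + (-1 + 498) = -47019 + 497 = -46522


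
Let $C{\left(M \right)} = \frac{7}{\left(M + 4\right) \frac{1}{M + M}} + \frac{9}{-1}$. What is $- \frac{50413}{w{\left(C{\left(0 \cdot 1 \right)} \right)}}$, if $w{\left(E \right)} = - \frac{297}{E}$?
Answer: $- \frac{4583}{3} \approx -1527.7$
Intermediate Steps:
$C{\left(M \right)} = -9 + \frac{14 M}{4 + M}$ ($C{\left(M \right)} = \frac{7}{\left(4 + M\right) \frac{1}{2 M}} + 9 \left(-1\right) = \frac{7}{\left(4 + M\right) \frac{1}{2 M}} - 9 = \frac{7}{\frac{1}{2} \frac{1}{M} \left(4 + M\right)} - 9 = 7 \frac{2 M}{4 + M} - 9 = \frac{14 M}{4 + M} - 9 = -9 + \frac{14 M}{4 + M}$)
$- \frac{50413}{w{\left(C{\left(0 \cdot 1 \right)} \right)}} = - \frac{50413}{\left(-297\right) \frac{1}{\frac{1}{4 + 0 \cdot 1} \left(-36 + 5 \cdot 0 \cdot 1\right)}} = - \frac{50413}{\left(-297\right) \frac{1}{\frac{1}{4 + 0} \left(-36 + 5 \cdot 0\right)}} = - \frac{50413}{\left(-297\right) \frac{1}{\frac{1}{4} \left(-36 + 0\right)}} = - \frac{50413}{\left(-297\right) \frac{1}{\frac{1}{4} \left(-36\right)}} = - \frac{50413}{\left(-297\right) \frac{1}{-9}} = - \frac{50413}{\left(-297\right) \left(- \frac{1}{9}\right)} = - \frac{50413}{33} = \left(-50413\right) \frac{1}{33} = - \frac{4583}{3}$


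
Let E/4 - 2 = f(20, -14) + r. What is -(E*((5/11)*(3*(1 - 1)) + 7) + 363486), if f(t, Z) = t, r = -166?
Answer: -359454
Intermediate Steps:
E = -576 (E = 8 + 4*(20 - 166) = 8 + 4*(-146) = 8 - 584 = -576)
-(E*((5/11)*(3*(1 - 1)) + 7) + 363486) = -(-576*((5/11)*(3*(1 - 1)) + 7) + 363486) = -(-576*((5*(1/11))*(3*0) + 7) + 363486) = -(-576*((5/11)*0 + 7) + 363486) = -(-576*(0 + 7) + 363486) = -(-576*7 + 363486) = -(-4032 + 363486) = -1*359454 = -359454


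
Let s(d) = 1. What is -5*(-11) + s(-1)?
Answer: 56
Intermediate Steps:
-5*(-11) + s(-1) = -5*(-11) + 1 = 55 + 1 = 56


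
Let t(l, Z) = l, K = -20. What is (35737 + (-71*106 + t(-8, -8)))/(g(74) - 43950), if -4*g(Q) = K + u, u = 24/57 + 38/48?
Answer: -51442272/80156233 ≈ -0.64178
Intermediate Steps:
u = 553/456 (u = 24*(1/57) + 38*(1/48) = 8/19 + 19/24 = 553/456 ≈ 1.2127)
g(Q) = 8567/1824 (g(Q) = -(-20 + 553/456)/4 = -¼*(-8567/456) = 8567/1824)
(35737 + (-71*106 + t(-8, -8)))/(g(74) - 43950) = (35737 + (-71*106 - 8))/(8567/1824 - 43950) = (35737 + (-7526 - 8))/(-80156233/1824) = (35737 - 7534)*(-1824/80156233) = 28203*(-1824/80156233) = -51442272/80156233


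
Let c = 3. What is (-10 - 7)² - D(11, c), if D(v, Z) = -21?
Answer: 310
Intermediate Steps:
(-10 - 7)² - D(11, c) = (-10 - 7)² - 1*(-21) = (-17)² + 21 = 289 + 21 = 310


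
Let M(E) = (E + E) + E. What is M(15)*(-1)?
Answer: -45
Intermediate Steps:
M(E) = 3*E (M(E) = 2*E + E = 3*E)
M(15)*(-1) = (3*15)*(-1) = 45*(-1) = -45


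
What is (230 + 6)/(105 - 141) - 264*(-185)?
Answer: 439501/9 ≈ 48833.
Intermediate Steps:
(230 + 6)/(105 - 141) - 264*(-185) = 236/(-36) + 48840 = 236*(-1/36) + 48840 = -59/9 + 48840 = 439501/9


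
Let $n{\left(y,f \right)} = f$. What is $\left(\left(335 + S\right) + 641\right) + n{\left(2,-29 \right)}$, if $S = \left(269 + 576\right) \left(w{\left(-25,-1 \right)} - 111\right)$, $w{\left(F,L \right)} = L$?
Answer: $-93693$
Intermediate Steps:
$S = -94640$ ($S = \left(269 + 576\right) \left(-1 - 111\right) = 845 \left(-112\right) = -94640$)
$\left(\left(335 + S\right) + 641\right) + n{\left(2,-29 \right)} = \left(\left(335 - 94640\right) + 641\right) - 29 = \left(-94305 + 641\right) - 29 = -93664 - 29 = -93693$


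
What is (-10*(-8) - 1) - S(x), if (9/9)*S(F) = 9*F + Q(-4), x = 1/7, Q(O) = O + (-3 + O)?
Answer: 621/7 ≈ 88.714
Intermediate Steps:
Q(O) = -3 + 2*O
x = 1/7 ≈ 0.14286
S(F) = -11 + 9*F (S(F) = 9*F + (-3 + 2*(-4)) = 9*F + (-3 - 8) = 9*F - 11 = -11 + 9*F)
(-10*(-8) - 1) - S(x) = (-10*(-8) - 1) - (-11 + 9*(1/7)) = (80 - 1) - (-11 + 9/7) = 79 - 1*(-68/7) = 79 + 68/7 = 621/7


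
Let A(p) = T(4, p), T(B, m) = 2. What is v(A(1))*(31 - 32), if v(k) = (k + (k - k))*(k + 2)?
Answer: -8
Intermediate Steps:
A(p) = 2
v(k) = k*(2 + k) (v(k) = (k + 0)*(2 + k) = k*(2 + k))
v(A(1))*(31 - 32) = (2*(2 + 2))*(31 - 32) = (2*4)*(-1) = 8*(-1) = -8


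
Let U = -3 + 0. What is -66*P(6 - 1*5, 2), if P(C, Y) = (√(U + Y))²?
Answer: 66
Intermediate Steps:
U = -3
P(C, Y) = -3 + Y (P(C, Y) = (√(-3 + Y))² = -3 + Y)
-66*P(6 - 1*5, 2) = -66*(-3 + 2) = -66*(-1) = 66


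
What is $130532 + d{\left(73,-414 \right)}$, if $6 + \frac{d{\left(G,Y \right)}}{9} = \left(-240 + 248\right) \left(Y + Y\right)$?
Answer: $70862$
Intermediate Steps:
$d{\left(G,Y \right)} = -54 + 144 Y$ ($d{\left(G,Y \right)} = -54 + 9 \left(-240 + 248\right) \left(Y + Y\right) = -54 + 9 \cdot 8 \cdot 2 Y = -54 + 9 \cdot 16 Y = -54 + 144 Y$)
$130532 + d{\left(73,-414 \right)} = 130532 + \left(-54 + 144 \left(-414\right)\right) = 130532 - 59670 = 70862$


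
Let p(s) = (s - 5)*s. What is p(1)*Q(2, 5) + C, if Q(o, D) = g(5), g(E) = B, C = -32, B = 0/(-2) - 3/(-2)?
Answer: -38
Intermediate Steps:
B = 3/2 (B = 0*(-1/2) - 3*(-1/2) = 0 + 3/2 = 3/2 ≈ 1.5000)
g(E) = 3/2
p(s) = s*(-5 + s) (p(s) = (-5 + s)*s = s*(-5 + s))
Q(o, D) = 3/2
p(1)*Q(2, 5) + C = (1*(-5 + 1))*(3/2) - 32 = (1*(-4))*(3/2) - 32 = -4*3/2 - 32 = -6 - 32 = -38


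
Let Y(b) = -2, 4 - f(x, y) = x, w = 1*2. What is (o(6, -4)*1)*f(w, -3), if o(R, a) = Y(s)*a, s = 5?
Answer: 16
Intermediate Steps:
w = 2
f(x, y) = 4 - x
o(R, a) = -2*a
(o(6, -4)*1)*f(w, -3) = (-2*(-4)*1)*(4 - 1*2) = (8*1)*(4 - 2) = 8*2 = 16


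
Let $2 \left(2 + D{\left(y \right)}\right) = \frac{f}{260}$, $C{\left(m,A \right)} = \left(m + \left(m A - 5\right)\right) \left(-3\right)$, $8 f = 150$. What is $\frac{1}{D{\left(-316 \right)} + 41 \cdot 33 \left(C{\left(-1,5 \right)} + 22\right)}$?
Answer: $\frac{416}{30955823} \approx 1.3439 \cdot 10^{-5}$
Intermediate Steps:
$f = \frac{75}{4}$ ($f = \frac{1}{8} \cdot 150 = \frac{75}{4} \approx 18.75$)
$C{\left(m,A \right)} = 15 - 3 m - 3 A m$ ($C{\left(m,A \right)} = \left(m + \left(A m - 5\right)\right) \left(-3\right) = \left(m + \left(-5 + A m\right)\right) \left(-3\right) = \left(-5 + m + A m\right) \left(-3\right) = 15 - 3 m - 3 A m$)
$D{\left(y \right)} = - \frac{817}{416}$ ($D{\left(y \right)} = -2 + \frac{\frac{75}{4} \cdot \frac{1}{260}}{2} = -2 + \frac{1}{2} \cdot \frac{15}{208} = -2 + \frac{15}{416} = - \frac{817}{416}$)
$\frac{1}{D{\left(-316 \right)} + 41 \cdot 33 \left(C{\left(-1,5 \right)} + 22\right)} = \frac{1}{- \frac{817}{416} + 41 \cdot 33 \left(\left(15 - -3 - 15 \left(-1\right)\right) + 22\right)} = \frac{1}{- \frac{817}{416} + 1353 \left(\left(15 + 3 + 15\right) + 22\right)} = \frac{1}{- \frac{817}{416} + 1353 \left(33 + 22\right)} = \frac{1}{- \frac{817}{416} + 1353 \cdot 55} = \frac{1}{- \frac{817}{416} + 74415} = \frac{1}{\frac{30955823}{416}} = \frac{416}{30955823}$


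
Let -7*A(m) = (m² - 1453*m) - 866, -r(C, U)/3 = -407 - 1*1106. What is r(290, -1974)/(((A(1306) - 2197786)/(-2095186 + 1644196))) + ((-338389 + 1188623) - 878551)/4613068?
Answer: 33050814710601021/35040066467236 ≈ 943.23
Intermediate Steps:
r(C, U) = 4539 (r(C, U) = -3*(-407 - 1*1106) = -3*(-407 - 1106) = -3*(-1513) = 4539)
A(m) = 866/7 - m²/7 + 1453*m/7 (A(m) = -((m² - 1453*m) - 866)/7 = -(-866 + m² - 1453*m)/7 = 866/7 - m²/7 + 1453*m/7)
r(290, -1974)/(((A(1306) - 2197786)/(-2095186 + 1644196))) + ((-338389 + 1188623) - 878551)/4613068 = 4539/((((866/7 - ⅐*1306² + (1453/7)*1306) - 2197786)/(-2095186 + 1644196))) + ((-338389 + 1188623) - 878551)/4613068 = 4539/((((866/7 - ⅐*1705636 + 1897618/7) - 2197786)/(-450990))) + (850234 - 878551)*(1/4613068) = 4539/((((866/7 - 1705636/7 + 1897618/7) - 2197786)*(-1/450990))) - 28317*1/4613068 = 4539/(((192848/7 - 2197786)*(-1/450990))) - 28317/4613068 = 4539/((-15191654/7*(-1/450990))) - 28317/4613068 = 4539/(7595827/1578465) - 28317/4613068 = 4539*(1578465/7595827) - 28317/4613068 = 7164652635/7595827 - 28317/4613068 = 33050814710601021/35040066467236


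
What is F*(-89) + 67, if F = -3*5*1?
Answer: 1402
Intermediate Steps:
F = -15 (F = -15*1 = -15)
F*(-89) + 67 = -15*(-89) + 67 = 1335 + 67 = 1402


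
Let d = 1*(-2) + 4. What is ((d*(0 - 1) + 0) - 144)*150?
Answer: -21900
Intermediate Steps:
d = 2 (d = -2 + 4 = 2)
((d*(0 - 1) + 0) - 144)*150 = ((2*(0 - 1) + 0) - 144)*150 = ((2*(-1) + 0) - 144)*150 = ((-2 + 0) - 144)*150 = (-2 - 144)*150 = -146*150 = -21900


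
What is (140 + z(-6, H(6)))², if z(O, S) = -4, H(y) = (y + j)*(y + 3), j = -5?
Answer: 18496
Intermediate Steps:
H(y) = (-5 + y)*(3 + y) (H(y) = (y - 5)*(y + 3) = (-5 + y)*(3 + y))
(140 + z(-6, H(6)))² = (140 - 4)² = 136² = 18496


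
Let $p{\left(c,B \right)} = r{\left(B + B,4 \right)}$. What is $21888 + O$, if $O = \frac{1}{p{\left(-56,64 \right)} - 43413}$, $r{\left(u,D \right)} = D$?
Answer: $\frac{950136191}{43409} \approx 21888.0$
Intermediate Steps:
$p{\left(c,B \right)} = 4$
$O = - \frac{1}{43409}$ ($O = \frac{1}{4 - 43413} = \frac{1}{-43409} = - \frac{1}{43409} \approx -2.3037 \cdot 10^{-5}$)
$21888 + O = 21888 - \frac{1}{43409} = \frac{950136191}{43409}$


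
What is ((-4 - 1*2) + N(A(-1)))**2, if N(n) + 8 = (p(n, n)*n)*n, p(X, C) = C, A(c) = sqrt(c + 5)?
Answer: 36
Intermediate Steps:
A(c) = sqrt(5 + c)
N(n) = -8 + n**3 (N(n) = -8 + (n*n)*n = -8 + n**2*n = -8 + n**3)
((-4 - 1*2) + N(A(-1)))**2 = ((-4 - 1*2) + (-8 + (sqrt(5 - 1))**3))**2 = ((-4 - 2) + (-8 + (sqrt(4))**3))**2 = (-6 + (-8 + 2**3))**2 = (-6 + (-8 + 8))**2 = (-6 + 0)**2 = (-6)**2 = 36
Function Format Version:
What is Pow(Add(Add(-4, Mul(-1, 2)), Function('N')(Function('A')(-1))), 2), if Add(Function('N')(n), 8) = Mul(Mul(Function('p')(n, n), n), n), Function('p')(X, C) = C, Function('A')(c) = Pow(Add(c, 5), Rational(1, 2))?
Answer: 36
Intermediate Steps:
Function('A')(c) = Pow(Add(5, c), Rational(1, 2))
Function('N')(n) = Add(-8, Pow(n, 3)) (Function('N')(n) = Add(-8, Mul(Mul(n, n), n)) = Add(-8, Mul(Pow(n, 2), n)) = Add(-8, Pow(n, 3)))
Pow(Add(Add(-4, Mul(-1, 2)), Function('N')(Function('A')(-1))), 2) = Pow(Add(Add(-4, Mul(-1, 2)), Add(-8, Pow(Pow(Add(5, -1), Rational(1, 2)), 3))), 2) = Pow(Add(Add(-4, -2), Add(-8, Pow(Pow(4, Rational(1, 2)), 3))), 2) = Pow(Add(-6, Add(-8, Pow(2, 3))), 2) = Pow(Add(-6, Add(-8, 8)), 2) = Pow(Add(-6, 0), 2) = Pow(-6, 2) = 36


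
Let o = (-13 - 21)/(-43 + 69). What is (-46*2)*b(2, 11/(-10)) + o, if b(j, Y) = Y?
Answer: 6493/65 ≈ 99.892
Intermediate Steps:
o = -17/13 (o = -34/26 = -34*1/26 = -17/13 ≈ -1.3077)
(-46*2)*b(2, 11/(-10)) + o = (-46*2)*(11/(-10)) - 17/13 = -1012*(-1)/10 - 17/13 = -92*(-11/10) - 17/13 = 506/5 - 17/13 = 6493/65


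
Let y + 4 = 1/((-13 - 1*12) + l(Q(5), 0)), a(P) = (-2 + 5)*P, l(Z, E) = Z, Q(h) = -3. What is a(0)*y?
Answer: 0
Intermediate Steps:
a(P) = 3*P
y = -113/28 (y = -4 + 1/((-13 - 1*12) - 3) = -4 + 1/((-13 - 12) - 3) = -4 + 1/(-25 - 3) = -4 + 1/(-28) = -4 - 1/28 = -113/28 ≈ -4.0357)
a(0)*y = (3*0)*(-113/28) = 0*(-113/28) = 0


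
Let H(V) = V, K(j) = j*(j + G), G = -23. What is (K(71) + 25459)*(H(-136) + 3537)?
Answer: 98176667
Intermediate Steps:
K(j) = j*(-23 + j) (K(j) = j*(j - 23) = j*(-23 + j))
(K(71) + 25459)*(H(-136) + 3537) = (71*(-23 + 71) + 25459)*(-136 + 3537) = (71*48 + 25459)*3401 = (3408 + 25459)*3401 = 28867*3401 = 98176667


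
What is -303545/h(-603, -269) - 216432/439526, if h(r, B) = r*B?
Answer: -84261352547/35647096941 ≈ -2.3638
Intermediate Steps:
h(r, B) = B*r
-303545/h(-603, -269) - 216432/439526 = -303545/((-269*(-603))) - 216432/439526 = -303545/162207 - 216432*1/439526 = -303545*1/162207 - 108216/219763 = -303545/162207 - 108216/219763 = -84261352547/35647096941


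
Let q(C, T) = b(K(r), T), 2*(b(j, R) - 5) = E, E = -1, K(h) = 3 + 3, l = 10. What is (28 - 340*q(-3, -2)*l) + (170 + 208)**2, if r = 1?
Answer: 127612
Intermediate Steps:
K(h) = 6
b(j, R) = 9/2 (b(j, R) = 5 + (1/2)*(-1) = 5 - 1/2 = 9/2)
q(C, T) = 9/2
(28 - 340*q(-3, -2)*l) + (170 + 208)**2 = (28 - 1530*10) + (170 + 208)**2 = (28 - 340*45) + 378**2 = (28 - 15300) + 142884 = -15272 + 142884 = 127612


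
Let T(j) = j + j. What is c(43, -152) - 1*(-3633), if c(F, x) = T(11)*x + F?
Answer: 332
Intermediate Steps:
T(j) = 2*j
c(F, x) = F + 22*x (c(F, x) = (2*11)*x + F = 22*x + F = F + 22*x)
c(43, -152) - 1*(-3633) = (43 + 22*(-152)) - 1*(-3633) = (43 - 3344) + 3633 = -3301 + 3633 = 332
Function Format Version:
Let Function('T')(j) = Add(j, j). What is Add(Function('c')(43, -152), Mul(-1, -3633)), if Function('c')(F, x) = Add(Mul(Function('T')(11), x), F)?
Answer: 332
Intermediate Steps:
Function('T')(j) = Mul(2, j)
Function('c')(F, x) = Add(F, Mul(22, x)) (Function('c')(F, x) = Add(Mul(Mul(2, 11), x), F) = Add(Mul(22, x), F) = Add(F, Mul(22, x)))
Add(Function('c')(43, -152), Mul(-1, -3633)) = Add(Add(43, Mul(22, -152)), Mul(-1, -3633)) = Add(Add(43, -3344), 3633) = Add(-3301, 3633) = 332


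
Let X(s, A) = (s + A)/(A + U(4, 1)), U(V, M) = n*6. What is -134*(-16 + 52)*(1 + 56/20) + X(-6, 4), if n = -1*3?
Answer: -641587/35 ≈ -18331.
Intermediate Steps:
n = -3
U(V, M) = -18 (U(V, M) = -3*6 = -18)
X(s, A) = (A + s)/(-18 + A) (X(s, A) = (s + A)/(A - 18) = (A + s)/(-18 + A))
-134*(-16 + 52)*(1 + 56/20) + X(-6, 4) = -134*(-16 + 52)*(1 + 56/20) + (4 - 6)/(-18 + 4) = -4824*(1 + 56*(1/20)) - 2/(-14) = -4824*(1 + 14/5) - 1/14*(-2) = -4824*19/5 + ⅐ = -134*684/5 + ⅐ = -91656/5 + ⅐ = -641587/35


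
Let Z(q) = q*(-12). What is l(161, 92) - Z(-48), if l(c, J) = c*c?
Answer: 25345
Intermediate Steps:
Z(q) = -12*q
l(c, J) = c²
l(161, 92) - Z(-48) = 161² - (-12)*(-48) = 25921 - 1*576 = 25921 - 576 = 25345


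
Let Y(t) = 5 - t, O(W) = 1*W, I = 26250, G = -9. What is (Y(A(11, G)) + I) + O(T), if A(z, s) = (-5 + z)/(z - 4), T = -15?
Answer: 183674/7 ≈ 26239.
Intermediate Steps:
A(z, s) = (-5 + z)/(-4 + z)
O(W) = W
(Y(A(11, G)) + I) + O(T) = ((5 - (-5 + 11)/(-4 + 11)) + 26250) - 15 = ((5 - 6/7) + 26250) - 15 = (29/7 + 26250) - 15 = 183779/7 - 15 = 183674/7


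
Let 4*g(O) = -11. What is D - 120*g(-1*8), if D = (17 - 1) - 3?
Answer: 343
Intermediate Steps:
g(O) = -11/4 (g(O) = (¼)*(-11) = -11/4)
D = 13 (D = 16 - 3 = 13)
D - 120*g(-1*8) = 13 - 120*(-11/4) = 13 + 330 = 343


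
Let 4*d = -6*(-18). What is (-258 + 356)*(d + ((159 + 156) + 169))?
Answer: 50078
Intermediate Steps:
d = 27 (d = (-6*(-18))/4 = (¼)*108 = 27)
(-258 + 356)*(d + ((159 + 156) + 169)) = (-258 + 356)*(27 + ((159 + 156) + 169)) = 98*(27 + (315 + 169)) = 98*(27 + 484) = 98*511 = 50078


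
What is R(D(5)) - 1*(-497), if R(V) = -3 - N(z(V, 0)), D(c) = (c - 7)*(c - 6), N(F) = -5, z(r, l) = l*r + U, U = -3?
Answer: 499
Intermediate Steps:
z(r, l) = -3 + l*r (z(r, l) = l*r - 3 = -3 + l*r)
D(c) = (-7 + c)*(-6 + c)
R(V) = 2 (R(V) = -3 - 1*(-5) = -3 + 5 = 2)
R(D(5)) - 1*(-497) = 2 - 1*(-497) = 2 + 497 = 499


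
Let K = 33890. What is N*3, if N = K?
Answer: 101670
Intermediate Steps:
N = 33890
N*3 = 33890*3 = 101670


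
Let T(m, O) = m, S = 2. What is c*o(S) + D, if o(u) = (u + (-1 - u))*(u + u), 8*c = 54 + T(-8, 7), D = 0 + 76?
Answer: 53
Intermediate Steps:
D = 76
c = 23/4 (c = (54 - 8)/8 = (⅛)*46 = 23/4 ≈ 5.7500)
o(u) = -2*u
c*o(S) + D = 23*(-2*2)/4 + 76 = (23/4)*(-4) + 76 = -23 + 76 = 53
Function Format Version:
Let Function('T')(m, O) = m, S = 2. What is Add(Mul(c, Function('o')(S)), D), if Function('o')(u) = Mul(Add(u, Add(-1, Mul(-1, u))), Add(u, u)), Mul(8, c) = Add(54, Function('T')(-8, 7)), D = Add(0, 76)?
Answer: 53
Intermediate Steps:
D = 76
c = Rational(23, 4) (c = Mul(Rational(1, 8), Add(54, -8)) = Mul(Rational(1, 8), 46) = Rational(23, 4) ≈ 5.7500)
Function('o')(u) = Mul(-2, u) (Function('o')(u) = Mul(-1, Mul(2, u)) = Mul(-2, u))
Add(Mul(c, Function('o')(S)), D) = Add(Mul(Rational(23, 4), Mul(-2, 2)), 76) = Add(Mul(Rational(23, 4), -4), 76) = Add(-23, 76) = 53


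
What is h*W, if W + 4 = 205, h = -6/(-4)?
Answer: 603/2 ≈ 301.50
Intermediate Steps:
h = 3/2 (h = -6*(-¼) = 3/2 ≈ 1.5000)
W = 201 (W = -4 + 205 = 201)
h*W = (3/2)*201 = 603/2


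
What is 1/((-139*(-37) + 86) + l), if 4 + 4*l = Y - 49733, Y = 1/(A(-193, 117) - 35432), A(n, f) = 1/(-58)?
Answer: -8220228/59228797855 ≈ -0.00013879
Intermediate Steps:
A(n, f) = -1/58
Y = -58/2055057 (Y = 1/(-1/58 - 35432) = 1/(-2055057/58) = -58/2055057 ≈ -2.8223e-5)
l = -102212370067/8220228 (l = -1 + (-58/2055057 - 49733)/4 = -1 + (1/4)*(-102204149839/2055057) = -1 - 102204149839/8220228 = -102212370067/8220228 ≈ -12434.)
1/((-139*(-37) + 86) + l) = 1/((-139*(-37) + 86) - 102212370067/8220228) = 1/((5143 + 86) - 102212370067/8220228) = 1/(5229 - 102212370067/8220228) = 1/(-59228797855/8220228) = -8220228/59228797855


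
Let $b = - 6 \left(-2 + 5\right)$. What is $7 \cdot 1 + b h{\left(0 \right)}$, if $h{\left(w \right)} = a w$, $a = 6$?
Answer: $7$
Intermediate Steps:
$b = -18$ ($b = \left(-6\right) 3 = -18$)
$h{\left(w \right)} = 6 w$
$7 \cdot 1 + b h{\left(0 \right)} = 7 \cdot 1 - 18 \cdot 6 \cdot 0 = 7 - 0 = 7 + 0 = 7$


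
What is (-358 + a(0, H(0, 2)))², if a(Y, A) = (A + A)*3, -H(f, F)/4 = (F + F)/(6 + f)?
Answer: 139876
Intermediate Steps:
H(f, F) = -8*F/(6 + f) (H(f, F) = -4*(F + F)/(6 + f) = -4*2*F/(6 + f) = -8*F/(6 + f))
a(Y, A) = 6*A (a(Y, A) = (2*A)*3 = 6*A)
(-358 + a(0, H(0, 2)))² = (-358 + 6*(-8*2/(6 + 0)))² = (-358 + 6*(-8*2/6))² = (-358 + 6*(-8*2*⅙))² = (-358 + 6*(-8/3))² = (-358 - 16)² = (-374)² = 139876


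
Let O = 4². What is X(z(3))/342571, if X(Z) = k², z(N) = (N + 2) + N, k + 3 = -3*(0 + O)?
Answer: 2601/342571 ≈ 0.0075926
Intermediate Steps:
O = 16
k = -51 (k = -3 - 3*(0 + 16) = -3 - 3*16 = -3 - 48 = -51)
z(N) = 2 + 2*N (z(N) = (2 + N) + N = 2 + 2*N)
X(Z) = 2601 (X(Z) = (-51)² = 2601)
X(z(3))/342571 = 2601/342571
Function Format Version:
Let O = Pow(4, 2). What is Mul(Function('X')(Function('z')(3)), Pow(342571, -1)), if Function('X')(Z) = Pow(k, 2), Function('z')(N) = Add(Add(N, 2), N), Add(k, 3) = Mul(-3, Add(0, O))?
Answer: Rational(2601, 342571) ≈ 0.0075926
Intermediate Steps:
O = 16
k = -51 (k = Add(-3, Mul(-3, Add(0, 16))) = Add(-3, Mul(-3, 16)) = Add(-3, -48) = -51)
Function('z')(N) = Add(2, Mul(2, N)) (Function('z')(N) = Add(Add(2, N), N) = Add(2, Mul(2, N)))
Function('X')(Z) = 2601 (Function('X')(Z) = Pow(-51, 2) = 2601)
Mul(Function('X')(Function('z')(3)), Pow(342571, -1)) = Mul(2601, Pow(342571, -1)) = Mul(2601, Rational(1, 342571)) = Rational(2601, 342571)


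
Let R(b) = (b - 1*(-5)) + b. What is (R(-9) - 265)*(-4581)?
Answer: 1273518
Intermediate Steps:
R(b) = 5 + 2*b (R(b) = (b + 5) + b = (5 + b) + b = 5 + 2*b)
(R(-9) - 265)*(-4581) = ((5 + 2*(-9)) - 265)*(-4581) = ((5 - 18) - 265)*(-4581) = (-13 - 265)*(-4581) = -278*(-4581) = 1273518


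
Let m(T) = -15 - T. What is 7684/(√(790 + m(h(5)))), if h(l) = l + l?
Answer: 452*√85/15 ≈ 277.82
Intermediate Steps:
h(l) = 2*l
7684/(√(790 + m(h(5)))) = 7684/(√(790 + (-15 - 2*5))) = 7684/(√(790 + (-15 - 1*10))) = 7684/(√(790 + (-15 - 10))) = 7684/(√(790 - 25)) = 7684/(√765) = 7684/((3*√85)) = 7684*(√85/255) = 452*√85/15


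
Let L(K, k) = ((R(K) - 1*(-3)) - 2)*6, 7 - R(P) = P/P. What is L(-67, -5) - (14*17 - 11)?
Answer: -185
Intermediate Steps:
R(P) = 6 (R(P) = 7 - P/P = 7 - 1*1 = 7 - 1 = 6)
L(K, k) = 42 (L(K, k) = ((6 - 1*(-3)) - 2)*6 = ((6 + 3) - 2)*6 = (9 - 2)*6 = 7*6 = 42)
L(-67, -5) - (14*17 - 11) = 42 - (14*17 - 11) = 42 - (238 - 11) = 42 - 1*227 = 42 - 227 = -185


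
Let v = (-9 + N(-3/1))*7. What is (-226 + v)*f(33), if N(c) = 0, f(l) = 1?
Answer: -289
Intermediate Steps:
v = -63 (v = (-9 + 0)*7 = -9*7 = -63)
(-226 + v)*f(33) = (-226 - 63)*1 = -289*1 = -289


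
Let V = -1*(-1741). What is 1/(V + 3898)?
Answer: 1/5639 ≈ 0.00017734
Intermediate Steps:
V = 1741
1/(V + 3898) = 1/(1741 + 3898) = 1/5639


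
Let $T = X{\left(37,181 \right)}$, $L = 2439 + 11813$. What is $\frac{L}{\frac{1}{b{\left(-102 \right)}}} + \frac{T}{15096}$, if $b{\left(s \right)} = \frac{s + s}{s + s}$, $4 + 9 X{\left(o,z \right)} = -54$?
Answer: $\frac{968166835}{67932} \approx 14252.0$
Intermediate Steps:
$L = 14252$
$X{\left(o,z \right)} = - \frac{58}{9}$ ($X{\left(o,z \right)} = - \frac{4}{9} + \frac{1}{9} \left(-54\right) = - \frac{4}{9} - 6 = - \frac{58}{9}$)
$b{\left(s \right)} = 1$ ($b{\left(s \right)} = \frac{2 s}{2 s} = 2 s \frac{1}{2 s} = 1$)
$T = - \frac{58}{9} \approx -6.4444$
$\frac{L}{\frac{1}{b{\left(-102 \right)}}} + \frac{T}{15096} = \frac{14252}{1^{-1}} - \frac{58}{9 \cdot 15096} = \frac{14252}{1} - \frac{29}{67932} = 14252 \cdot 1 - \frac{29}{67932} = 14252 - \frac{29}{67932} = \frac{968166835}{67932}$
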